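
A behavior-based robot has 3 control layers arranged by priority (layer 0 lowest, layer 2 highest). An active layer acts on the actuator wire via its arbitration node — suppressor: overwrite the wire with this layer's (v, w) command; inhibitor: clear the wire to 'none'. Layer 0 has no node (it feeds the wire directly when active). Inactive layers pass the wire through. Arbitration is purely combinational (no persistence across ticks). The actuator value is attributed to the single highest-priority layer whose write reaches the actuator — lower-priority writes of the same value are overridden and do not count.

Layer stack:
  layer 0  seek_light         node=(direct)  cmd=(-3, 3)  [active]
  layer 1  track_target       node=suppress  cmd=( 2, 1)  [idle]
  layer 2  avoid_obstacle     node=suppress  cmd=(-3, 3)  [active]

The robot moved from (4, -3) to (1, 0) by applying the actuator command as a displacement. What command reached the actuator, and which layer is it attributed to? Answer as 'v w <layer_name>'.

-3 3 avoid_obstacle

displacement = (1, 0) − (4, -3) = (-3, 3)
layer 0 (seek_light) active — direct: (-3, 3)
layer 1 (track_target) idle — unchanged: (-3, 3)
layer 2 (avoid_obstacle) active — suppresses: (-3, 3)
→ actuator (-3, 3) — from layer 2 (avoid_obstacle)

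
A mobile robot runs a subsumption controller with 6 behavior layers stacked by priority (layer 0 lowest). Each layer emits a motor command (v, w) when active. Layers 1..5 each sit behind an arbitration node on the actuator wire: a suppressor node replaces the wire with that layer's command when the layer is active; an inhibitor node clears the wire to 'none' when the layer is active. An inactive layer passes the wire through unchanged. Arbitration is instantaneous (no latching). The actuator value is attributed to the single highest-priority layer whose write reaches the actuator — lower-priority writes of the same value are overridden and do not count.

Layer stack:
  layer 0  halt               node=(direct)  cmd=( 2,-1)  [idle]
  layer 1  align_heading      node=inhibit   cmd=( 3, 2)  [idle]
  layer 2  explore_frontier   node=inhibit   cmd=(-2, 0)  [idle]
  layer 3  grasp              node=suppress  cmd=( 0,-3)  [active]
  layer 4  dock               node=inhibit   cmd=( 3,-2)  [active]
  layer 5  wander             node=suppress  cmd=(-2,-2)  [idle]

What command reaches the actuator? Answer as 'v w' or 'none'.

L0 halt: idle → wire = none
L1 align_heading: idle → wire stays none
L2 explore_frontier: idle → wire stays none
L3 grasp: active, suppressor → wire = (0, -3)
L4 dock: active, inhibitor → wire = none
L5 wander: idle → wire stays none
actuator = none

none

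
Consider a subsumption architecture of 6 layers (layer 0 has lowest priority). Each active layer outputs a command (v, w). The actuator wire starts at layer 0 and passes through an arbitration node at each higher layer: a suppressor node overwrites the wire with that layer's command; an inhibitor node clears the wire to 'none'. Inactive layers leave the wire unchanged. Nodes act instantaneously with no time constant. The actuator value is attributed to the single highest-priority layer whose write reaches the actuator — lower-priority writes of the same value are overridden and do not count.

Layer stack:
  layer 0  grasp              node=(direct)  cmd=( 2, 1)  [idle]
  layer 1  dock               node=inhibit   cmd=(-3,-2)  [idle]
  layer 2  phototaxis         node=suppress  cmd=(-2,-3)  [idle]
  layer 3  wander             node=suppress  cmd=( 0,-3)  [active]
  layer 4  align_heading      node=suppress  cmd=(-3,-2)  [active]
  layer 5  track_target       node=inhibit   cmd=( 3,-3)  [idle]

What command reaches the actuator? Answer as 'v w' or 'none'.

[0] grasp off; wire := none
[1] dock off; pass none
[2] phototaxis off; pass none
[3] wander on (suppress); wire := (0, -3)
[4] align_heading on (suppress); wire := (-3, -2)
[5] track_target off; pass (-3, -2)
output (-3, -2)

-3 -2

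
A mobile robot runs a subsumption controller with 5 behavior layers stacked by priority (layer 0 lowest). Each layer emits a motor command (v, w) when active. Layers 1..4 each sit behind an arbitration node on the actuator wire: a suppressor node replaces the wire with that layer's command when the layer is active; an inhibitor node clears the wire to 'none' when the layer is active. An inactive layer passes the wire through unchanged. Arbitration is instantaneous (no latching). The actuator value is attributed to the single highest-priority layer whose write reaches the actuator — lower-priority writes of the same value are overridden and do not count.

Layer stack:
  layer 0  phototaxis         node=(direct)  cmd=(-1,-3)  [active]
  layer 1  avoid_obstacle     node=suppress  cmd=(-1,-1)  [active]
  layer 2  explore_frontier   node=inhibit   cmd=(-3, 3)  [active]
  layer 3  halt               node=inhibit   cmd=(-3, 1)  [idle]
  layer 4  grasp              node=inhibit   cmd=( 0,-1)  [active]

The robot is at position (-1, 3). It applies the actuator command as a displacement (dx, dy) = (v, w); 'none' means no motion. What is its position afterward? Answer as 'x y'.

-1 3

[0] phototaxis on; wire := (-1, -3)
[1] avoid_obstacle on (suppress); wire := (-1, -1)
[2] explore_frontier on (inhibit); wire := none
[3] halt off; pass none
[4] grasp on (inhibit); wire := none
output none
position: (-1, 3) + none = (-1, 3)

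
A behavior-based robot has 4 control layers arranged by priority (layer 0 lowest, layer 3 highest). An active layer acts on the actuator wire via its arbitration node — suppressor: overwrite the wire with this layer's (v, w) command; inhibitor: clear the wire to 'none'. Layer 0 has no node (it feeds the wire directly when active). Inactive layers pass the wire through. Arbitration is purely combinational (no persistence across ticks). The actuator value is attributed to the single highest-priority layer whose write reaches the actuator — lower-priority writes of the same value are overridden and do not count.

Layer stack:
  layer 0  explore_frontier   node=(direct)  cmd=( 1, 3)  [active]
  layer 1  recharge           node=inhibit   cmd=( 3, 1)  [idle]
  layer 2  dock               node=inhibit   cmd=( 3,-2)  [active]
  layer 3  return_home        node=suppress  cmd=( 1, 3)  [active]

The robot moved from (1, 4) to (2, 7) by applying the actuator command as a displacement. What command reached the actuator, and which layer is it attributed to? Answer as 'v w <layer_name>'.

displacement = (2, 7) − (1, 4) = (1, 3)
L0 explore_frontier: active, feeds wire = (1, 3)
L1 recharge: idle → wire stays (1, 3)
L2 dock: active, inhibitor → wire = none
L3 return_home: active, suppressor → wire = (1, 3)
actuator = (1, 3) — from layer 3 (return_home)

1 3 return_home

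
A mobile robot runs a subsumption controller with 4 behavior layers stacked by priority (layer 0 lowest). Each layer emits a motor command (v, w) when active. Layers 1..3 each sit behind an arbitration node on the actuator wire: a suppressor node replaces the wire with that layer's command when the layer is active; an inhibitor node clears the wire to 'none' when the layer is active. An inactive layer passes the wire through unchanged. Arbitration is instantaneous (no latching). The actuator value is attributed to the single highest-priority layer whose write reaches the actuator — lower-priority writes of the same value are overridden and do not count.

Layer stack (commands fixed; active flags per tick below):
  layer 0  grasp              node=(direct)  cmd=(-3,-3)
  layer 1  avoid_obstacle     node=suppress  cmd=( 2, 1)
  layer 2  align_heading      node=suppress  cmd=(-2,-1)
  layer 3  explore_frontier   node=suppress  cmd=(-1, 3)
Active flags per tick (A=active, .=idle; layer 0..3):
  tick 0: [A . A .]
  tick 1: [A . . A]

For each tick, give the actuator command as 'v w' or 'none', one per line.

tick 0:
  layer 0 (grasp) active — direct: (-3, -3)
  layer 1 (avoid_obstacle) idle — unchanged: (-3, -3)
  layer 2 (align_heading) active — suppresses: (-2, -1)
  layer 3 (explore_frontier) idle — unchanged: (-2, -1)
  → actuator (-2, -1)
tick 1:
  layer 0 (grasp) active — direct: (-3, -3)
  layer 1 (avoid_obstacle) idle — unchanged: (-3, -3)
  layer 2 (align_heading) idle — unchanged: (-3, -3)
  layer 3 (explore_frontier) active — suppresses: (-1, 3)
  → actuator (-1, 3)

-2 -1
-1 3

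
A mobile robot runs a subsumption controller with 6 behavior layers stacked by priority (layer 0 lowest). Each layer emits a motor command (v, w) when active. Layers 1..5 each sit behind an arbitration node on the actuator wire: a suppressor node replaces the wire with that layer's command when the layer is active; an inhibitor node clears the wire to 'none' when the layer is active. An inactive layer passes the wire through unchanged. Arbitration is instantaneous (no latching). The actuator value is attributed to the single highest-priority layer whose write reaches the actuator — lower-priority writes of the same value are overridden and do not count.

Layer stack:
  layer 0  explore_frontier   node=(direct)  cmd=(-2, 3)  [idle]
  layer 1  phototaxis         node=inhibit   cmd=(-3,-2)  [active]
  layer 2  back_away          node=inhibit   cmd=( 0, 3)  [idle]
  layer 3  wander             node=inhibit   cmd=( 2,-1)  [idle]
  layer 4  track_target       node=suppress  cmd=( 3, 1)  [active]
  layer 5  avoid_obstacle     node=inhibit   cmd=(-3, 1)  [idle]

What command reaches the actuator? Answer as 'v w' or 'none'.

3 1

L0 explore_frontier: idle → wire = none
L1 phototaxis: active, inhibitor → wire = none
L2 back_away: idle → wire stays none
L3 wander: idle → wire stays none
L4 track_target: active, suppressor → wire = (3, 1)
L5 avoid_obstacle: idle → wire stays (3, 1)
actuator = (3, 1)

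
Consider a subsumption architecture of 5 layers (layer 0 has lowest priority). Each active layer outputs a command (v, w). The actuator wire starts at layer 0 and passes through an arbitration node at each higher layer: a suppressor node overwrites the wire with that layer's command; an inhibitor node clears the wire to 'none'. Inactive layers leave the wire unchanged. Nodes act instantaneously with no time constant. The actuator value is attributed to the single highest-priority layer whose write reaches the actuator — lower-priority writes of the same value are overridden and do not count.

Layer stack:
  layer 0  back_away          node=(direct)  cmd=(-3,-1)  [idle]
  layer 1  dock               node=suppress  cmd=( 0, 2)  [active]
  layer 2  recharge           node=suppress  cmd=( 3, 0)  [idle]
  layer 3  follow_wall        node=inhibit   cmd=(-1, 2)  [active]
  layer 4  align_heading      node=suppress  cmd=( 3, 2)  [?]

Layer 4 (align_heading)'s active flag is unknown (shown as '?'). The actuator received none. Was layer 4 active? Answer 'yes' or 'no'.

If layer 4 is active=yes:
  actuator would be (3, 2)
If layer 4 is active=no:
  actuator would be none
Observed none, so layer 4 was idle.

no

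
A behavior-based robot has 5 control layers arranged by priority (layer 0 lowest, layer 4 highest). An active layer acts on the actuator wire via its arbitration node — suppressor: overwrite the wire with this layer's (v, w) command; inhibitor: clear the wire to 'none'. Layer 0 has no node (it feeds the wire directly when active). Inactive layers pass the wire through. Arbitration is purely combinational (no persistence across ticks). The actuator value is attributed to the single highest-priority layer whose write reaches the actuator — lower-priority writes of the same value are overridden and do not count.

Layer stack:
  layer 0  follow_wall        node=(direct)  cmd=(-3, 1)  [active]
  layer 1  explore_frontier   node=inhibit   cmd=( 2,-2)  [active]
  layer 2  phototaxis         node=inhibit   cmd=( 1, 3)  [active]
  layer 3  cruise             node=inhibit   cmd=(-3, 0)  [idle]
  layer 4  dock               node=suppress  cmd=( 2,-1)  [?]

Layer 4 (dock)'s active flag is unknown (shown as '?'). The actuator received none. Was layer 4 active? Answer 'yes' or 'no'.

If layer 4 is active=yes:
  actuator would be (2, -1)
If layer 4 is active=no:
  actuator would be none
Observed none, so layer 4 was idle.

no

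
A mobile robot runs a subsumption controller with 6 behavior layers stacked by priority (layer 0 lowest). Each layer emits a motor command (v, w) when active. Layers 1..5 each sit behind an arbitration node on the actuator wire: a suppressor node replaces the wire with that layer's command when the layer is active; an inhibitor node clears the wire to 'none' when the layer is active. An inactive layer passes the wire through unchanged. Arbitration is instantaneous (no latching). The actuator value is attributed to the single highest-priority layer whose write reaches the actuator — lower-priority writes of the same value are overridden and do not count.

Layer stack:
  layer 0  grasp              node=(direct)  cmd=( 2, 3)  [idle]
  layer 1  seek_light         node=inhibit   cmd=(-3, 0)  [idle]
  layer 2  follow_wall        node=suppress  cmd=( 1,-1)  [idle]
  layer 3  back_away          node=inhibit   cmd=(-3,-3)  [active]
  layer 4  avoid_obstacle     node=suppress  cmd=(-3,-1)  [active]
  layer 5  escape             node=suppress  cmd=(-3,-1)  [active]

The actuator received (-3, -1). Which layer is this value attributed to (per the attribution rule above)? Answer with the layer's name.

layer 0 (grasp) idle — none
layer 1 (seek_light) idle — unchanged: none
layer 2 (follow_wall) idle — unchanged: none
layer 3 (back_away) active — inhibits: none
layer 4 (avoid_obstacle) active — suppresses: (-3, -1)
layer 5 (escape) active — suppresses: (-3, -1)
→ actuator (-3, -1)
last writer: layer 5 = escape

escape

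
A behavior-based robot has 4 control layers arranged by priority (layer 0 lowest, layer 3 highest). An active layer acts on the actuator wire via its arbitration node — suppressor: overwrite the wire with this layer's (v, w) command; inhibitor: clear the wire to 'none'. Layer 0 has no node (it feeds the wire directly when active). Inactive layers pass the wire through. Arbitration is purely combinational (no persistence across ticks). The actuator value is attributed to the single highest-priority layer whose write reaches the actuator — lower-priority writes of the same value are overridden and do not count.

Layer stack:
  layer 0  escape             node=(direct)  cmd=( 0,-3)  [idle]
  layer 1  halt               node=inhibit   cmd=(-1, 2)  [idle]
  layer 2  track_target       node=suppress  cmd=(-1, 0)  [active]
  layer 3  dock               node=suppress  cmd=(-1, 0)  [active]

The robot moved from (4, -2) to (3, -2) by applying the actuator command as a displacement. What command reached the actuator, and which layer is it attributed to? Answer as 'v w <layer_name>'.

-1 0 dock

displacement = (3, -2) − (4, -2) = (-1, 0)
layer 0 (escape) idle — none
layer 1 (halt) idle — unchanged: none
layer 2 (track_target) active — suppresses: (-1, 0)
layer 3 (dock) active — suppresses: (-1, 0)
→ actuator (-1, 0) — from layer 3 (dock)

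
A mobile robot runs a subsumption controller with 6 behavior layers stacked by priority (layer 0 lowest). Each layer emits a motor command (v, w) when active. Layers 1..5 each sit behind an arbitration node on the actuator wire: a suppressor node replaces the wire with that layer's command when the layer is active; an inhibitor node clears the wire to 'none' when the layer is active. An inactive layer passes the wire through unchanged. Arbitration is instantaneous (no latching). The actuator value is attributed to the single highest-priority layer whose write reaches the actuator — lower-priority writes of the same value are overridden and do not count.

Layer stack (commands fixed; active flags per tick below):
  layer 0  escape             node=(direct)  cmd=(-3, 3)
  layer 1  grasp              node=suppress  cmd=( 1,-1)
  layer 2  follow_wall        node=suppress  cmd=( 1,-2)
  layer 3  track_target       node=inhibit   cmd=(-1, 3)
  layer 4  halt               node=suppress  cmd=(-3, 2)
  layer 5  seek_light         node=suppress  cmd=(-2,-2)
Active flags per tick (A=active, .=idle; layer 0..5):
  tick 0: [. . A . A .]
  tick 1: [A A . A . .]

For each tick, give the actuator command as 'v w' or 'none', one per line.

tick 0:
  layer 0 (escape) idle — none
  layer 1 (grasp) idle — unchanged: none
  layer 2 (follow_wall) active — suppresses: (1, -2)
  layer 3 (track_target) idle — unchanged: (1, -2)
  layer 4 (halt) active — suppresses: (-3, 2)
  layer 5 (seek_light) idle — unchanged: (-3, 2)
  → actuator (-3, 2)
tick 1:
  layer 0 (escape) active — direct: (-3, 3)
  layer 1 (grasp) active — suppresses: (1, -1)
  layer 2 (follow_wall) idle — unchanged: (1, -1)
  layer 3 (track_target) active — inhibits: none
  layer 4 (halt) idle — unchanged: none
  layer 5 (seek_light) idle — unchanged: none
  → actuator none

-3 2
none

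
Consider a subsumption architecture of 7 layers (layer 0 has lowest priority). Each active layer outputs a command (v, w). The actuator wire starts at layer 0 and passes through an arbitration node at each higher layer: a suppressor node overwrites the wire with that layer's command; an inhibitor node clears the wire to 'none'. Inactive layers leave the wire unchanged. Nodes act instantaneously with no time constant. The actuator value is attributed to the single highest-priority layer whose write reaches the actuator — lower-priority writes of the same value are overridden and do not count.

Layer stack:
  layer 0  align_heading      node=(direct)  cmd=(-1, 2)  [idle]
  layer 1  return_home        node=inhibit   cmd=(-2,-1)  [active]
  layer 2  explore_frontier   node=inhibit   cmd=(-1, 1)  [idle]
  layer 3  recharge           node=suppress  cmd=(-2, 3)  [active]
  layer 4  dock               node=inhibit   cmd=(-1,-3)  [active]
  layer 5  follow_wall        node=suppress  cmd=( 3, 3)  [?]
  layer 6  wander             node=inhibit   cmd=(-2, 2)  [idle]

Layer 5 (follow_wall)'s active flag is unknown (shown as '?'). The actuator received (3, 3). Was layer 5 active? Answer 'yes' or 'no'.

yes

If layer 5 is active=yes:
  actuator would be (3, 3)
If layer 5 is active=no:
  actuator would be none
Observed (3, 3), so layer 5 was active.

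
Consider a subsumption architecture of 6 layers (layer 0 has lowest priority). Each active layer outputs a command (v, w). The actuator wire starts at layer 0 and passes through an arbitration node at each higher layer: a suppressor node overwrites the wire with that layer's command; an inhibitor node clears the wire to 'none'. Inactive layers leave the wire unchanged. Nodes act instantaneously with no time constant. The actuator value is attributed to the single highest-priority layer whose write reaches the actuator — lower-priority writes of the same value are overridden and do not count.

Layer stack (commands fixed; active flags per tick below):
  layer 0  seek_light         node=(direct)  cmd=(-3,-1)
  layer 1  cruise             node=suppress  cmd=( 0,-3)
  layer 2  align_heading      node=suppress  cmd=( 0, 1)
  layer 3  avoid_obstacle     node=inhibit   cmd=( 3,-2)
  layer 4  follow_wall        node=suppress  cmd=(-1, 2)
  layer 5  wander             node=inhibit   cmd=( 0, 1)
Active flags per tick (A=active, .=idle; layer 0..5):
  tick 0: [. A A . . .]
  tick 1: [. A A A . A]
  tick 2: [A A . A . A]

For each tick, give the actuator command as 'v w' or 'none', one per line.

0 1
none
none

tick 0:
  [0] seek_light off; wire := none
  [1] cruise on (suppress); wire := (0, -3)
  [2] align_heading on (suppress); wire := (0, 1)
  [3] avoid_obstacle off; pass (0, 1)
  [4] follow_wall off; pass (0, 1)
  [5] wander off; pass (0, 1)
  output (0, 1)
tick 1:
  [0] seek_light off; wire := none
  [1] cruise on (suppress); wire := (0, -3)
  [2] align_heading on (suppress); wire := (0, 1)
  [3] avoid_obstacle on (inhibit); wire := none
  [4] follow_wall off; pass none
  [5] wander on (inhibit); wire := none
  output none
tick 2:
  [0] seek_light on; wire := (-3, -1)
  [1] cruise on (suppress); wire := (0, -3)
  [2] align_heading off; pass (0, -3)
  [3] avoid_obstacle on (inhibit); wire := none
  [4] follow_wall off; pass none
  [5] wander on (inhibit); wire := none
  output none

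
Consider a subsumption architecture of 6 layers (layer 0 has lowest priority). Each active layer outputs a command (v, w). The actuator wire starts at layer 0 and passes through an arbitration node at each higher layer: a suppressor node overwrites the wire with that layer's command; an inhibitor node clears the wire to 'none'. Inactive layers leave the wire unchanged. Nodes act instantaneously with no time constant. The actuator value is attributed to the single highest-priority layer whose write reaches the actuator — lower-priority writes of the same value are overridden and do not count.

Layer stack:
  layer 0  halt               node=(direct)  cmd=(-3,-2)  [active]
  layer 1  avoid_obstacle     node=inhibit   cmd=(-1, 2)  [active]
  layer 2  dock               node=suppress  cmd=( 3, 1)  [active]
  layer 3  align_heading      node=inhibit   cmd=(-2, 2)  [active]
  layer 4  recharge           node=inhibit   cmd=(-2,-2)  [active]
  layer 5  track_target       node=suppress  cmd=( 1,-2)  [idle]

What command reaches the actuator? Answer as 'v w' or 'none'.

none

layer 0 (halt) active — direct: (-3, -2)
layer 1 (avoid_obstacle) active — inhibits: none
layer 2 (dock) active — suppresses: (3, 1)
layer 3 (align_heading) active — inhibits: none
layer 4 (recharge) active — inhibits: none
layer 5 (track_target) idle — unchanged: none
→ actuator none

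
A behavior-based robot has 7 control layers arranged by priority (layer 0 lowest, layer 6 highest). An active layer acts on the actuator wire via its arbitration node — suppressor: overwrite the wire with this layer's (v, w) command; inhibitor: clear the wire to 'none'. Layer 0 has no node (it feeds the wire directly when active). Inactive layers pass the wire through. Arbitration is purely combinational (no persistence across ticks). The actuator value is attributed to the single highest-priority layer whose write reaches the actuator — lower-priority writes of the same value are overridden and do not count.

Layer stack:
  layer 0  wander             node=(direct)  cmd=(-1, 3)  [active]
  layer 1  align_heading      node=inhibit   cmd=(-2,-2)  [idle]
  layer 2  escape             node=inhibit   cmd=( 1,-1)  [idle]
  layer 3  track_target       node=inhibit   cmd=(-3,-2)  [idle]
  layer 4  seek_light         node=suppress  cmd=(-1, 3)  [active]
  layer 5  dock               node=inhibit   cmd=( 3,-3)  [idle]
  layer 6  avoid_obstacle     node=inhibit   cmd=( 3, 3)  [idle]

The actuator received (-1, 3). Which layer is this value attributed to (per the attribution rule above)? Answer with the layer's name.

layer 0 (wander) active — direct: (-1, 3)
layer 1 (align_heading) idle — unchanged: (-1, 3)
layer 2 (escape) idle — unchanged: (-1, 3)
layer 3 (track_target) idle — unchanged: (-1, 3)
layer 4 (seek_light) active — suppresses: (-1, 3)
layer 5 (dock) idle — unchanged: (-1, 3)
layer 6 (avoid_obstacle) idle — unchanged: (-1, 3)
→ actuator (-1, 3)
last writer: layer 4 = seek_light

seek_light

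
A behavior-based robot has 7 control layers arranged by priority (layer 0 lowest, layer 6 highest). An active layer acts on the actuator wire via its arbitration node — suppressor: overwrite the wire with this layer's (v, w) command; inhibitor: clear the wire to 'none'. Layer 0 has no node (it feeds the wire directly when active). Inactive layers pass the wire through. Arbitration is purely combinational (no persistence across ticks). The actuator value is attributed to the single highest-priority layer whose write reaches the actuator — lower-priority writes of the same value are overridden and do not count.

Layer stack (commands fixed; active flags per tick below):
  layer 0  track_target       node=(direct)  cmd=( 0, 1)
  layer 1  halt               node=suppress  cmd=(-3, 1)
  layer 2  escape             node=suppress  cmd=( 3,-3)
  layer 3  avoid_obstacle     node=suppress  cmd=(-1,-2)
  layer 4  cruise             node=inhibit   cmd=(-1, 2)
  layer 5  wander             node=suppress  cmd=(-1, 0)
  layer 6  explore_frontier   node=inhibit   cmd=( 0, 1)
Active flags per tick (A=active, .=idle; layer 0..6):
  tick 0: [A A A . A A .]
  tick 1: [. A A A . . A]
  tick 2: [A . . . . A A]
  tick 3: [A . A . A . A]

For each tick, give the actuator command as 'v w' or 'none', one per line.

-1 0
none
none
none

tick 0:
  [0] track_target on; wire := (0, 1)
  [1] halt on (suppress); wire := (-3, 1)
  [2] escape on (suppress); wire := (3, -3)
  [3] avoid_obstacle off; pass (3, -3)
  [4] cruise on (inhibit); wire := none
  [5] wander on (suppress); wire := (-1, 0)
  [6] explore_frontier off; pass (-1, 0)
  output (-1, 0)
tick 1:
  [0] track_target off; wire := none
  [1] halt on (suppress); wire := (-3, 1)
  [2] escape on (suppress); wire := (3, -3)
  [3] avoid_obstacle on (suppress); wire := (-1, -2)
  [4] cruise off; pass (-1, -2)
  [5] wander off; pass (-1, -2)
  [6] explore_frontier on (inhibit); wire := none
  output none
tick 2:
  [0] track_target on; wire := (0, 1)
  [1] halt off; pass (0, 1)
  [2] escape off; pass (0, 1)
  [3] avoid_obstacle off; pass (0, 1)
  [4] cruise off; pass (0, 1)
  [5] wander on (suppress); wire := (-1, 0)
  [6] explore_frontier on (inhibit); wire := none
  output none
tick 3:
  [0] track_target on; wire := (0, 1)
  [1] halt off; pass (0, 1)
  [2] escape on (suppress); wire := (3, -3)
  [3] avoid_obstacle off; pass (3, -3)
  [4] cruise on (inhibit); wire := none
  [5] wander off; pass none
  [6] explore_frontier on (inhibit); wire := none
  output none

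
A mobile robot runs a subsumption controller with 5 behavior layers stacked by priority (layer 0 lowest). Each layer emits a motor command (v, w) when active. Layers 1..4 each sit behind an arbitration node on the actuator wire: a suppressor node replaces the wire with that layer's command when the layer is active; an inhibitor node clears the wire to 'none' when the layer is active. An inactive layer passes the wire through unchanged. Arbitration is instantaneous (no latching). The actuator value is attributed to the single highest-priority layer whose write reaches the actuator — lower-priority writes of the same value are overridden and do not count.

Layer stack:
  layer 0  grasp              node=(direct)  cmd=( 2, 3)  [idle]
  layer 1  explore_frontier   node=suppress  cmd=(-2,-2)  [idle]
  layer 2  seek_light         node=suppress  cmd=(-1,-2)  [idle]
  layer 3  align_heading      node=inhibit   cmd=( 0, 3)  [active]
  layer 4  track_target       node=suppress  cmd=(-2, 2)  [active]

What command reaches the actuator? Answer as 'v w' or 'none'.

layer 0 (grasp) idle — none
layer 1 (explore_frontier) idle — unchanged: none
layer 2 (seek_light) idle — unchanged: none
layer 3 (align_heading) active — inhibits: none
layer 4 (track_target) active — suppresses: (-2, 2)
→ actuator (-2, 2)

-2 2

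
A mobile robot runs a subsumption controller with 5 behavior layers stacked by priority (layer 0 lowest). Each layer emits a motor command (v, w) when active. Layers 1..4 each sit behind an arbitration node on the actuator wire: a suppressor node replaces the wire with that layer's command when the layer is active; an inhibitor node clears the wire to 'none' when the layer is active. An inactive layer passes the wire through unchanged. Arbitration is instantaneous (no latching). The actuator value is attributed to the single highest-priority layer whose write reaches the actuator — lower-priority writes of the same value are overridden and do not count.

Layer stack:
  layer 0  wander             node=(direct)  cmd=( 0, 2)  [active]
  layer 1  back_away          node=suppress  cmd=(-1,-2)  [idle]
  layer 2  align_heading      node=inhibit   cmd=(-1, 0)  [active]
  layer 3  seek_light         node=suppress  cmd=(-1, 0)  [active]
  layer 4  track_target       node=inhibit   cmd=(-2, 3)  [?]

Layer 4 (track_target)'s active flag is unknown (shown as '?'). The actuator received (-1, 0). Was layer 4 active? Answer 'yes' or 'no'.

If layer 4 is active=yes:
  actuator would be none
If layer 4 is active=no:
  actuator would be (-1, 0)
Observed (-1, 0), so layer 4 was idle.

no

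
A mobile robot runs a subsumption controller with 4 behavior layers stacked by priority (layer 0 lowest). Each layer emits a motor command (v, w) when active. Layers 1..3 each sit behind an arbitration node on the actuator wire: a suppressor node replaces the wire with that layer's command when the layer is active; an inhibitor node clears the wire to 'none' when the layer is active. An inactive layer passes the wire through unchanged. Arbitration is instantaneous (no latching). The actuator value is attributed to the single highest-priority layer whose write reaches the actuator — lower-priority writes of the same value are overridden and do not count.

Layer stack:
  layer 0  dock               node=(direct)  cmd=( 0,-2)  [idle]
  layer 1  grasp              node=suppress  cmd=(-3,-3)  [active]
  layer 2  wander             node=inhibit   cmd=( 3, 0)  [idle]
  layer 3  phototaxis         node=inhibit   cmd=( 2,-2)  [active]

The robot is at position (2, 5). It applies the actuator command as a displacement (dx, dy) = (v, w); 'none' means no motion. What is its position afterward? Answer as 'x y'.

2 5

[0] dock off; wire := none
[1] grasp on (suppress); wire := (-3, -3)
[2] wander off; pass (-3, -3)
[3] phototaxis on (inhibit); wire := none
output none
position: (2, 5) + none = (2, 5)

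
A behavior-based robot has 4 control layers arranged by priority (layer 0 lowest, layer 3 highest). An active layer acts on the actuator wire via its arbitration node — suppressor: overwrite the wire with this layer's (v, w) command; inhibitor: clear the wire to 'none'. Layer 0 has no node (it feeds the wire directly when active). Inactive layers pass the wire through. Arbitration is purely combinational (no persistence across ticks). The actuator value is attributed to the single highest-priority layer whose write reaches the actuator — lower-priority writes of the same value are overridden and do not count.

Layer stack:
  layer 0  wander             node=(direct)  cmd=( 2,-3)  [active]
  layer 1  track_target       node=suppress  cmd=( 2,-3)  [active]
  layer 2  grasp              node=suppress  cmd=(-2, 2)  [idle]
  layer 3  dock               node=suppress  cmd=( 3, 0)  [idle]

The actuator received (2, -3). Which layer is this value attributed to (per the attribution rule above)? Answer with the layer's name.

L0 wander: active, feeds wire = (2, -3)
L1 track_target: active, suppressor → wire = (2, -3)
L2 grasp: idle → wire stays (2, -3)
L3 dock: idle → wire stays (2, -3)
actuator = (2, -3)
last writer: layer 1 = track_target

track_target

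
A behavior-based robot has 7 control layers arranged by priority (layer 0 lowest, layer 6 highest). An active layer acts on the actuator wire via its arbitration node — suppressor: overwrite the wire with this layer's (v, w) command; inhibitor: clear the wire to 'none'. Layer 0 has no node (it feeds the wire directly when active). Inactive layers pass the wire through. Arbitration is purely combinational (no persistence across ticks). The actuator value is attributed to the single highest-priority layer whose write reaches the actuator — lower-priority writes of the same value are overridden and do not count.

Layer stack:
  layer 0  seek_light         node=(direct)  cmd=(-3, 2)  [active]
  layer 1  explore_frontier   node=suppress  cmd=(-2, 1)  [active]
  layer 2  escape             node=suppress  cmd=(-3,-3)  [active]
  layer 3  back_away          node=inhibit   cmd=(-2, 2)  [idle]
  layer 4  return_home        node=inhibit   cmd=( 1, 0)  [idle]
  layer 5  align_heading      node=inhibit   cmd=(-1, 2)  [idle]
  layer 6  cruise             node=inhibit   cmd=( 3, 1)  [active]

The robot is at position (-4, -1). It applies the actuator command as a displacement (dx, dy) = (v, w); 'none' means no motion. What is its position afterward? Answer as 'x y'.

layer 0 (seek_light) active — direct: (-3, 2)
layer 1 (explore_frontier) active — suppresses: (-2, 1)
layer 2 (escape) active — suppresses: (-3, -3)
layer 3 (back_away) idle — unchanged: (-3, -3)
layer 4 (return_home) idle — unchanged: (-3, -3)
layer 5 (align_heading) idle — unchanged: (-3, -3)
layer 6 (cruise) active — inhibits: none
→ actuator none
position: (-4, -1) + none = (-4, -1)

-4 -1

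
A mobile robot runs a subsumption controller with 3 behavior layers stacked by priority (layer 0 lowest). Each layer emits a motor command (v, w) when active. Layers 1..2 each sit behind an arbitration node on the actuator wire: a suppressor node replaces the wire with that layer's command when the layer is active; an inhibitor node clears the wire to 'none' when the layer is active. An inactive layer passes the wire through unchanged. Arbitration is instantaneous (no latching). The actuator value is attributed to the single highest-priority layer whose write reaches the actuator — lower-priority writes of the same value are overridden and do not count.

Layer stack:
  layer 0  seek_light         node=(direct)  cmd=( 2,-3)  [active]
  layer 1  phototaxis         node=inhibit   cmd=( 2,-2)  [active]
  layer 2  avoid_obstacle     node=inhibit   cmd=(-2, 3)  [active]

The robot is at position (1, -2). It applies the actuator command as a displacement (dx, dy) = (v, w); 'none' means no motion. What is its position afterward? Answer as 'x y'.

[0] seek_light on; wire := (2, -3)
[1] phototaxis on (inhibit); wire := none
[2] avoid_obstacle on (inhibit); wire := none
output none
position: (1, -2) + none = (1, -2)

1 -2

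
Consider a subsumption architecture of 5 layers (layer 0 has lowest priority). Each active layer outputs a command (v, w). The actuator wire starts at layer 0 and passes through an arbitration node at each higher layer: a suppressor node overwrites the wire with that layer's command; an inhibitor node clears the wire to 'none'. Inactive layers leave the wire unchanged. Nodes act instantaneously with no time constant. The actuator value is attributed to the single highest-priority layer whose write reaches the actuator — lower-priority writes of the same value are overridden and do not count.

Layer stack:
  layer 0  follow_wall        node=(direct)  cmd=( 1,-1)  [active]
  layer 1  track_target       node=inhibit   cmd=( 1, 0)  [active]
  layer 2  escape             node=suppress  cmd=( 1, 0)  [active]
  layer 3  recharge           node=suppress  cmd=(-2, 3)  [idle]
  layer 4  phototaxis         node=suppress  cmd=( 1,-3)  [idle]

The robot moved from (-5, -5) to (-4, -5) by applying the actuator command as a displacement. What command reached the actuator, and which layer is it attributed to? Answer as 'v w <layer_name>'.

displacement = (-4, -5) − (-5, -5) = (1, 0)
layer 0 (follow_wall) active — direct: (1, -1)
layer 1 (track_target) active — inhibits: none
layer 2 (escape) active — suppresses: (1, 0)
layer 3 (recharge) idle — unchanged: (1, 0)
layer 4 (phototaxis) idle — unchanged: (1, 0)
→ actuator (1, 0) — from layer 2 (escape)

1 0 escape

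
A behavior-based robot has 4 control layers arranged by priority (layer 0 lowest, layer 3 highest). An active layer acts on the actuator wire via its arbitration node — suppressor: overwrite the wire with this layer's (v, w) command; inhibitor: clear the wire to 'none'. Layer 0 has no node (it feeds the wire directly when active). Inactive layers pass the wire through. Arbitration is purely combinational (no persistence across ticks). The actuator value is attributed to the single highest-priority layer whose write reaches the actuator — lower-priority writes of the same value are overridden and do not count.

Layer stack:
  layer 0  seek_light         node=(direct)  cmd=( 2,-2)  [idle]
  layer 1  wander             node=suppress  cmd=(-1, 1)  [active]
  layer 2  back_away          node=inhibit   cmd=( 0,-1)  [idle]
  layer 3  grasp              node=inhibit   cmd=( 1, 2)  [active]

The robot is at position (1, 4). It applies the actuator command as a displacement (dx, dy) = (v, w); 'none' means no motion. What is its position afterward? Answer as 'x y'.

1 4

layer 0 (seek_light) idle — none
layer 1 (wander) active — suppresses: (-1, 1)
layer 2 (back_away) idle — unchanged: (-1, 1)
layer 3 (grasp) active — inhibits: none
→ actuator none
position: (1, 4) + none = (1, 4)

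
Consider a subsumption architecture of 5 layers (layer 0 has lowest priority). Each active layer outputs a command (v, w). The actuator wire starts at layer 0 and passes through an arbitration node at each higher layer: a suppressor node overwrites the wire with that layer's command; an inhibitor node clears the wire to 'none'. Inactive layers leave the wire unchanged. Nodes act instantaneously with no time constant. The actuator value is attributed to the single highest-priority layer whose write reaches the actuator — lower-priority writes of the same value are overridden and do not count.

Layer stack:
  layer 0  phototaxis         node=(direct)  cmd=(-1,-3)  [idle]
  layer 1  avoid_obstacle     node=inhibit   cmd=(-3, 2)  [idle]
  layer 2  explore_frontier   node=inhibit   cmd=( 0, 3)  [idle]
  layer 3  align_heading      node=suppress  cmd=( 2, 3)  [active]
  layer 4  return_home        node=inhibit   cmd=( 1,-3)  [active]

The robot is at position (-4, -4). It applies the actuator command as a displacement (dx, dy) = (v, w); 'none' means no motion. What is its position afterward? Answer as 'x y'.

-4 -4

[0] phototaxis off; wire := none
[1] avoid_obstacle off; pass none
[2] explore_frontier off; pass none
[3] align_heading on (suppress); wire := (2, 3)
[4] return_home on (inhibit); wire := none
output none
position: (-4, -4) + none = (-4, -4)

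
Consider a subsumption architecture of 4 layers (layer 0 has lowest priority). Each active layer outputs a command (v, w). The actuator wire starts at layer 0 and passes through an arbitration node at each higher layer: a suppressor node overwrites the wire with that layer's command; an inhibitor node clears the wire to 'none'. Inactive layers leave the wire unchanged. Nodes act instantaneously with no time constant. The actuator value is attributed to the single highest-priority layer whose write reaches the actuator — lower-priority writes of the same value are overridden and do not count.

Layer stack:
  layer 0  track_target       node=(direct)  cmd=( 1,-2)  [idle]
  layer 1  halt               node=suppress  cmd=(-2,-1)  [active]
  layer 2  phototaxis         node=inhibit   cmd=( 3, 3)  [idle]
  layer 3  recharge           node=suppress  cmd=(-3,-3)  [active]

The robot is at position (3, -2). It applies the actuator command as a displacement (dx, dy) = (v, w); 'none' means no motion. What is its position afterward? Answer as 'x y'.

0 -5

L0 track_target: idle → wire = none
L1 halt: active, suppressor → wire = (-2, -1)
L2 phototaxis: idle → wire stays (-2, -1)
L3 recharge: active, suppressor → wire = (-3, -3)
actuator = (-3, -3)
position: (3, -2) + (-3, -3) = (0, -5)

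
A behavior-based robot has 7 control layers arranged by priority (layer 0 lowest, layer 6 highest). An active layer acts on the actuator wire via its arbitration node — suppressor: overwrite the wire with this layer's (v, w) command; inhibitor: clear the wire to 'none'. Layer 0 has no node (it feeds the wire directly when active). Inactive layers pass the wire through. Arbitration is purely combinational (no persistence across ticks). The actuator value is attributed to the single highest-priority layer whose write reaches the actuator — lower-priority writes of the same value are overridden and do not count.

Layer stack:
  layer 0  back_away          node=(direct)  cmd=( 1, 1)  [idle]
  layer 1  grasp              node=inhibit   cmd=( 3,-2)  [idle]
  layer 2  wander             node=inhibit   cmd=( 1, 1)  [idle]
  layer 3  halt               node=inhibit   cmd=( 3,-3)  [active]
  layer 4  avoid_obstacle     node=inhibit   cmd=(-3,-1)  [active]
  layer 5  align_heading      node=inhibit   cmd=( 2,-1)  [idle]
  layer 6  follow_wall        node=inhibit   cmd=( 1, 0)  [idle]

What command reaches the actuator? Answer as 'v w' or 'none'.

layer 0 (back_away) idle — none
layer 1 (grasp) idle — unchanged: none
layer 2 (wander) idle — unchanged: none
layer 3 (halt) active — inhibits: none
layer 4 (avoid_obstacle) active — inhibits: none
layer 5 (align_heading) idle — unchanged: none
layer 6 (follow_wall) idle — unchanged: none
→ actuator none

none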